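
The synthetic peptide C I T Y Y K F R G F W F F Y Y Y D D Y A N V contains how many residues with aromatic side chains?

The aromatic amino acids are Phe (F, benzyl), Trp (W, indole), and Tyr (Y, phenol).
Matching residues: Y4, Y5, F7, F10, W11, F12, F13, Y14, Y15, Y16, Y19.

11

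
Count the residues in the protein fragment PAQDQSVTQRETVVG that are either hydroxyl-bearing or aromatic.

Hydroxyl-bearing: S, T, Y. Aromatic: F, W, Y.
Hydroxyl-bearing residues here: S6, T8, T12 (3).
Aromatic residues here: none (0).
(Y belongs to both groups, but none appear in this sequence.) Total = 3 + 0 = 3.

3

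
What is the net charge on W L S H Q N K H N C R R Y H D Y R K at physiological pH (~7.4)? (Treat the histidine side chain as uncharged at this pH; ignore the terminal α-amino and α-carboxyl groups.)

+4

At pH ~7.4 the Lys and Arg side chains are protonated (+1), the Asp and Glu side chains are deprotonated (−1), and with His taken as neutral all other side chains carry no charge.
Positive (K, R): K7, R11, R12, R17, K18 → +5.
Negative (D, E): D15 → −1.
Net charge = (+5) + (−1) = +4.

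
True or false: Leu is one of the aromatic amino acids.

False

Phenylalanine (F), tryptophan (W), and tyrosine (Y) have aromatic ring side chains.
Leucine is not in this group.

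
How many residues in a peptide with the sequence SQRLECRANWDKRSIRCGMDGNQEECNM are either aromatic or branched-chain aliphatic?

Aromatic: F, W, Y. Branched-chain aliphatic: I, L, V.
Aromatic residues here: W10 (1).
Branched-chain aliphatic residues here: L4, I15 (2).
The two groups share no amino acid, so total = 1 + 2 = 3.

3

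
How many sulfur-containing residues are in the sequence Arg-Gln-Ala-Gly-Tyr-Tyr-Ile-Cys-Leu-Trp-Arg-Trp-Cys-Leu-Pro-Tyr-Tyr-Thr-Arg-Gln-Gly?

Cysteine (C, thiol) and methionine (M, thioether) are the two sulfur-containing amino acids.
Matching residues: Cys8, Cys13.

2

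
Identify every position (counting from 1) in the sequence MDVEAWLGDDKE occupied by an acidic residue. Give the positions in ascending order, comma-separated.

2, 4, 9, 10, 12

Only D (aspartate) and E (glutamate) carry a side-chain carboxylic acid.
Matching residues: D2, E4, D9, D10, E12.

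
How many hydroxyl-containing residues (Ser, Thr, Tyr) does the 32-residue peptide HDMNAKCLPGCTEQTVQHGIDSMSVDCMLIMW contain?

4

Matching residues: T12, T15, S22, S24.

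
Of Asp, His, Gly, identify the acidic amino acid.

Only D (aspartate) and E (glutamate) carry a side-chain carboxylic acid.
Of the listed options, only Asp belongs to this group.

Asp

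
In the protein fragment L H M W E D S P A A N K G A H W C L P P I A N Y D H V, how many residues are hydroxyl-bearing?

S, T, and Y are the three residues with a side-chain hydroxyl.
Matching residues: S7, Y24.

2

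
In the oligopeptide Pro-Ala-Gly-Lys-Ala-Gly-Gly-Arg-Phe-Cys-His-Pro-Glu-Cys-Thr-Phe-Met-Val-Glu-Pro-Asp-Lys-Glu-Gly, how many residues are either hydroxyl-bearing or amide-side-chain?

Hydroxyl-bearing: S, T, Y. Amide-side-chain: N, Q.
Hydroxyl-bearing residues here: Thr15 (1).
Amide-side-chain residues here: none (0).
The two groups share no amino acid, so total = 1 + 0 = 1.

1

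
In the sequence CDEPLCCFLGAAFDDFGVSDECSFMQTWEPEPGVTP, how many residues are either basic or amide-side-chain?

1

Basic: H, K, R. Amide-side-chain: N, Q.
Basic residues here: none (0).
Amide-side-chain residues here: Q26 (1).
The two groups share no amino acid, so total = 0 + 1 = 1.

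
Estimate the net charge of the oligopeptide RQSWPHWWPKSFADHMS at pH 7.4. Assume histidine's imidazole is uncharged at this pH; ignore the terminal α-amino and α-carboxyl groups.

+1

At pH ~7.4 the Lys and Arg side chains are protonated (+1), the Asp and Glu side chains are deprotonated (−1), and with His taken as neutral all other side chains carry no charge.
Positive (K, R): R1, K10 → +2.
Negative (D, E): D14 → −1.
Net charge = (+2) + (−1) = +1.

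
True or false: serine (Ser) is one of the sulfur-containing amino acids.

The sulfur-bearing residues are cysteine (–SH) and methionine (–S–CH₃).
Serine is not in this group.

False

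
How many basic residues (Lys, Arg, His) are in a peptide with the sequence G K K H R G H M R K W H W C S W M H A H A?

10

Matching residues: K2, K3, H4, R5, H7, R9, K10, H12, H18, H20.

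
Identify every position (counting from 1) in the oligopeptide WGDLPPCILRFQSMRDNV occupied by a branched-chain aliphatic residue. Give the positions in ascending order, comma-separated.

V, L, and I make up the branched-chain aliphatic group.
Matching residues: L4, I8, L9, V18.

4, 8, 9, 18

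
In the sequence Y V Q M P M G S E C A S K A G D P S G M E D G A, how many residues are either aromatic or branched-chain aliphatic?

2

Aromatic: F, W, Y. Branched-chain aliphatic: I, L, V.
Aromatic residues here: Y1 (1).
Branched-chain aliphatic residues here: V2 (1).
The two groups share no amino acid, so total = 1 + 1 = 2.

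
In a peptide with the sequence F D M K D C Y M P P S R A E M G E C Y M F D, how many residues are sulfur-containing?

Only Cys (C) and Met (M) have a sulfur atom in the side chain.
Matching residues: M3, C6, M8, M15, C18, M20.

6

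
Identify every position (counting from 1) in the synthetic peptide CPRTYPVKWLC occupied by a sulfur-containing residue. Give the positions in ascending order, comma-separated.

1, 11

Cysteine (C, thiol) and methionine (M, thioether) are the two sulfur-containing amino acids.
Matching residues: C1, C11.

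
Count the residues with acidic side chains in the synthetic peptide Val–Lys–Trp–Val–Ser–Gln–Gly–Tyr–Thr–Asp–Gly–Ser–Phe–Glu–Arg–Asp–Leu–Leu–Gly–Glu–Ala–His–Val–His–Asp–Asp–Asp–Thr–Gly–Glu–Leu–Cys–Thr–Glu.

9

The acidic residues are Asp (D) and Glu (E), whose side chains end in a carboxylate group.
Matching residues: Asp10, Glu14, Asp16, Glu20, Asp25, Asp26, Asp27, Glu30, Glu34.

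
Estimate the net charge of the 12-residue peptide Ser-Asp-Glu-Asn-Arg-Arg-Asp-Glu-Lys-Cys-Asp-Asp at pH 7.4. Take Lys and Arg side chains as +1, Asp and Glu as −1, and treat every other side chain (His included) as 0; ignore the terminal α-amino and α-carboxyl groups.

Positive (K, R): Arg5, Arg6, Lys9 → +3.
Negative (D, E): Asp2, Glu3, Asp7, Glu8, Asp11, Asp12 → −6.
Net charge = (+3) + (−6) = −3.

-3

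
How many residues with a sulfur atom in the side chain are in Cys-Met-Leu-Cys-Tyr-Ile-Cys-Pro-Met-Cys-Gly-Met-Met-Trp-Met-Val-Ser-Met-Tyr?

10

The sulfur-bearing residues are cysteine (–SH) and methionine (–S–CH₃).
Matching residues: Cys1, Met2, Cys4, Cys7, Met9, Cys10, Met12, Met13, Met15, Met18.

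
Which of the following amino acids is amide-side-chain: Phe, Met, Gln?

Gln

Only N (asparagine) and Q (glutamine) carry a side-chain carboxamide.
Of the listed options, only Gln belongs to this group.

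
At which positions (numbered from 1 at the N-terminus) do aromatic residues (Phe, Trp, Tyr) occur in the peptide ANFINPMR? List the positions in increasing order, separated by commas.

Matching residues: F3.

3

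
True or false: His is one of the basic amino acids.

Lysine (K), arginine (R), and histidine (H) have basic, nitrogen-containing side chains.
Histidine is in this group.

True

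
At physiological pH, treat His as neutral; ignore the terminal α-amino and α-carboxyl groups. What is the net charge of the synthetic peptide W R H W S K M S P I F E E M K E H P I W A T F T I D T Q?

-1

Near pH 7.4, K and R contribute +1 each, D and E contribute −1 each, and every other side chain (His included, as stated) is uncharged.
Positive (K, R): R2, K6, K15 → +3.
Negative (D, E): E12, E13, E16, D26 → −4.
Net charge = (+3) + (−4) = −1.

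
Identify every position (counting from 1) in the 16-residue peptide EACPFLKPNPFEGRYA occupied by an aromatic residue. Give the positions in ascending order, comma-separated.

The aromatic amino acids are Phe (F, benzyl), Trp (W, indole), and Tyr (Y, phenol).
Matching residues: F5, F11, Y15.

5, 11, 15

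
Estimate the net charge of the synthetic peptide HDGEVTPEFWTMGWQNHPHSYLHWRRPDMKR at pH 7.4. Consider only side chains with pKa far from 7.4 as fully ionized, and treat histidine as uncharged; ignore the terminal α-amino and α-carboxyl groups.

0

The side chains ionized at physiological pH are Lys/Arg (+1) and Asp/Glu (−1); with His treated as neutral, nothing else contributes.
Positive (K, R): R25, R26, K30, R31 → +4.
Negative (D, E): D2, E4, E8, D28 → −4.
Net charge = (+4) + (−4) = 0.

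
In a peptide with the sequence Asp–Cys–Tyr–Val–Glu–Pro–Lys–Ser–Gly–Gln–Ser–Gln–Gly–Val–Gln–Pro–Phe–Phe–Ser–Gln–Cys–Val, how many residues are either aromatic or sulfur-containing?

5

Aromatic: F, W, Y. Sulfur-containing: C, M.
Aromatic residues here: Tyr3, Phe17, Phe18 (3).
Sulfur-containing residues here: Cys2, Cys21 (2).
The two groups share no amino acid, so total = 3 + 2 = 5.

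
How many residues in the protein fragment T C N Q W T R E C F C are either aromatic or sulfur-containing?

5

Aromatic: F, W, Y. Sulfur-containing: C, M.
Aromatic residues here: W5, F10 (2).
Sulfur-containing residues here: C2, C9, C11 (3).
The two groups share no amino acid, so total = 2 + 3 = 5.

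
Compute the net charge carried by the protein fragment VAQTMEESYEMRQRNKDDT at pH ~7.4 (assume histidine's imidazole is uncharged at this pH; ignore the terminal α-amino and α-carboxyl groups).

Near pH 7.4, K and R contribute +1 each, D and E contribute −1 each, and every other side chain (His included, as stated) is uncharged.
Positive (K, R): R12, R14, K16 → +3.
Negative (D, E): E6, E7, E10, D17, D18 → −5.
Net charge = (+3) + (−5) = −2.

-2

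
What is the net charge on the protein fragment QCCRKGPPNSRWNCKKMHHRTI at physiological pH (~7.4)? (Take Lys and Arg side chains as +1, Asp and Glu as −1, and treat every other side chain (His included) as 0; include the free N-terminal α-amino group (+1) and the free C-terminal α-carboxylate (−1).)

Positive (K, R): R4, K5, R11, K15, K16, R20 → +6.
Negative (D, E): none → −0.
The N-terminus (+1) and C-terminus (−1) cancel.
Net charge = (+6) + (−0) = +6.

+6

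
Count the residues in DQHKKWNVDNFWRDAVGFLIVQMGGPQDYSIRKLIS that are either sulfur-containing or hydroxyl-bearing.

Sulfur-containing: C, M. Hydroxyl-bearing: S, T, Y.
Sulfur-containing residues here: M23 (1).
Hydroxyl-bearing residues here: Y29, S30, S36 (3).
The two groups share no amino acid, so total = 1 + 3 = 4.

4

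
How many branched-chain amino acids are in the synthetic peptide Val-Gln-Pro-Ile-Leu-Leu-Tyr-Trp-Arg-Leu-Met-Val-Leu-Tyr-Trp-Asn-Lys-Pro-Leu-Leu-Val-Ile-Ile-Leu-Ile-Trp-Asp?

14

Valine (V), leucine (L), and isoleucine (I) are the branched-chain amino acids.
Matching residues: Val1, Ile4, Leu5, Leu6, Leu10, Val12, Leu13, Leu19, Leu20, Val21, Ile22, Ile23, Leu24, Ile25.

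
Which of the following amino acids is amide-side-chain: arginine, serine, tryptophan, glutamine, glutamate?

glutamine

The amide-side-chain residues are Asn (N) and Gln (Q).
Of the listed options, only glutamine belongs to this group.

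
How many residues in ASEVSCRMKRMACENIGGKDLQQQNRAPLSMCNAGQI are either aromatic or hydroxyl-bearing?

3

Aromatic: F, W, Y. Hydroxyl-bearing: S, T, Y.
Aromatic residues here: none (0).
Hydroxyl-bearing residues here: S2, S5, S30 (3).
(Y belongs to both groups, but none appear in this sequence.) Total = 0 + 3 = 3.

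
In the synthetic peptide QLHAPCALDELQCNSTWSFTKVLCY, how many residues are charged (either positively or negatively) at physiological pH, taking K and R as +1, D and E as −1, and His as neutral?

Charged side chains at pH ~7.4: K, R (positive); D, E (negative).
Matching residues: D9, E10, K21.

3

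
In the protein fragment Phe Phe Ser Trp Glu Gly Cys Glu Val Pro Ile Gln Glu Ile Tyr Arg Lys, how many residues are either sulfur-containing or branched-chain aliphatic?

4

Sulfur-containing: C, M. Branched-chain aliphatic: I, L, V.
Sulfur-containing residues here: Cys7 (1).
Branched-chain aliphatic residues here: Val9, Ile11, Ile14 (3).
The two groups share no amino acid, so total = 1 + 3 = 4.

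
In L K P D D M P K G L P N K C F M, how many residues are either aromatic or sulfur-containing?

Aromatic: F, W, Y. Sulfur-containing: C, M.
Aromatic residues here: F15 (1).
Sulfur-containing residues here: M6, C14, M16 (3).
The two groups share no amino acid, so total = 1 + 3 = 4.

4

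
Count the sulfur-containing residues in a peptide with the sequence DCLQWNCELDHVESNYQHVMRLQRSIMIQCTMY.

Only Cys (C) and Met (M) have a sulfur atom in the side chain.
Matching residues: C2, C7, M20, M27, C30, M32.

6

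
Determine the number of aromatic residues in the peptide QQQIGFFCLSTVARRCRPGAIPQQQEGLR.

The aromatic amino acids are Phe (F, benzyl), Trp (W, indole), and Tyr (Y, phenol).
Matching residues: F6, F7.

2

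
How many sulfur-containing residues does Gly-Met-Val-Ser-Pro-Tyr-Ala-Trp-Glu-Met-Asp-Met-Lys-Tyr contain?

The sulfur-bearing residues are cysteine (–SH) and methionine (–S–CH₃).
Matching residues: Met2, Met10, Met12.

3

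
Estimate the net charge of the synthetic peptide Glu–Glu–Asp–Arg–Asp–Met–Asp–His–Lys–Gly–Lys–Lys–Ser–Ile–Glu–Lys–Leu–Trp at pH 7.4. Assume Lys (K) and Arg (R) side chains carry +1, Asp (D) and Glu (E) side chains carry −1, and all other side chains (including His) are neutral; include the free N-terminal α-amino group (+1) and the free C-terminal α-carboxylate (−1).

-1

Positive (K, R): Arg4, Lys9, Lys11, Lys12, Lys16 → +5.
Negative (D, E): Glu1, Glu2, Asp3, Asp5, Asp7, Glu15 → −6.
The N-terminus (+1) and C-terminus (−1) cancel.
Net charge = (+5) + (−6) = −1.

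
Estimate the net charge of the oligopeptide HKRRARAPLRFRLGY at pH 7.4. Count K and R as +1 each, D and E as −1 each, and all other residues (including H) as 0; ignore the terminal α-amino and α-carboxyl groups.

Positive (K, R): K2, R3, R4, R6, R10, R12 → +6.
Negative (D, E): none → −0.
Net charge = (+6) + (−0) = +6.

+6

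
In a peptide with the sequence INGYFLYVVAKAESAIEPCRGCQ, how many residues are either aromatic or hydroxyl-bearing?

Aromatic: F, W, Y. Hydroxyl-bearing: S, T, Y.
Aromatic residues here: Y4, F5, Y7 (3).
Hydroxyl-bearing residues here: Y4, Y7, S14 (3).
Y is in both groups, so the 2 Y residues must not be double-counted.
Total = 3 + 3 − 2 = 4.

4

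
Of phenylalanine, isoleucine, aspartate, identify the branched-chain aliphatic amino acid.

isoleucine

Valine (V), leucine (L), and isoleucine (I) are the branched-chain amino acids.
Of the listed options, only isoleucine belongs to this group.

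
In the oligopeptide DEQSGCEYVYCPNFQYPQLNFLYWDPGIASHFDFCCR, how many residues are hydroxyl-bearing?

6

Serine (S), threonine (T), and tyrosine (Y) each carry a hydroxyl group on the side chain.
Matching residues: S4, Y8, Y10, Y16, Y23, S30.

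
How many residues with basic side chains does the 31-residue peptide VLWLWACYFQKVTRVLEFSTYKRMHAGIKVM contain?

6

Lysine (K), arginine (R), and histidine (H) have basic, nitrogen-containing side chains.
Matching residues: K11, R14, K22, R23, H25, K29.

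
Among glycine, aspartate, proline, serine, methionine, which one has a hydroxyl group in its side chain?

serine

Serine (S), threonine (T), and tyrosine (Y) each carry a hydroxyl group on the side chain.
Of the listed options, only serine belongs to this group.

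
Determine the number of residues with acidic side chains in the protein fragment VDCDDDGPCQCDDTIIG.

Only D (aspartate) and E (glutamate) carry a side-chain carboxylic acid.
Matching residues: D2, D4, D5, D6, D12, D13.

6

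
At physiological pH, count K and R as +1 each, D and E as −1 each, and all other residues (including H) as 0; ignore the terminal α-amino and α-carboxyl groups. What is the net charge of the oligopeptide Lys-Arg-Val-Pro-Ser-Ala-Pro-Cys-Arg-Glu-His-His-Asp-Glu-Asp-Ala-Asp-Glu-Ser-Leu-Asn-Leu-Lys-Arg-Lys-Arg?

+1

Positive (K, R): Lys1, Arg2, Arg9, Lys23, Arg24, Lys25, Arg26 → +7.
Negative (D, E): Glu10, Asp13, Glu14, Asp15, Asp17, Glu18 → −6.
Net charge = (+7) + (−6) = +1.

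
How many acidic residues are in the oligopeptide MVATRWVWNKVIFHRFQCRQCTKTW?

0

Aspartate (D) and glutamate (E) have carboxylic-acid side chains and are the acidic amino acids.
None of the 25 residues belong to this group.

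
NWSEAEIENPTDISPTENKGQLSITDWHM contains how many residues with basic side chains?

K, R, and H are the three residues with basic side chains (ε-amine, guanidinium, and imidazole respectively).
Matching residues: K19, H28.

2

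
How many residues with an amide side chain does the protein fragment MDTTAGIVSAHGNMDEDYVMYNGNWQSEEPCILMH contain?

Only N (asparagine) and Q (glutamine) carry a side-chain carboxamide.
Matching residues: N13, N22, N24, Q26.

4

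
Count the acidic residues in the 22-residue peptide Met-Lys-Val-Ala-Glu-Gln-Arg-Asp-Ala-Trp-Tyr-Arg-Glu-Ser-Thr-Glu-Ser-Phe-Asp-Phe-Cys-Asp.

The acidic residues are Asp (D) and Glu (E), whose side chains end in a carboxylate group.
Matching residues: Glu5, Asp8, Glu13, Glu16, Asp19, Asp22.

6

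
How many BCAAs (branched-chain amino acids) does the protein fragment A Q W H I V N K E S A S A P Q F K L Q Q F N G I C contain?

The BCAAs are Val, Leu, and Ile — aliphatic side chains with a branch point.
Matching residues: I5, V6, L18, I24.

4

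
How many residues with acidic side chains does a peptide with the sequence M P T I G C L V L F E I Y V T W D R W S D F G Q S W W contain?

3

Only D (aspartate) and E (glutamate) carry a side-chain carboxylic acid.
Matching residues: E11, D17, D21.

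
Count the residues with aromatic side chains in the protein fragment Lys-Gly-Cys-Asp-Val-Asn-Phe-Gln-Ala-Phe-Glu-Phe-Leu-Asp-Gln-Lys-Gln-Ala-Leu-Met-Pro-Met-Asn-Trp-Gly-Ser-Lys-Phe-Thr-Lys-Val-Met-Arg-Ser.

5

F, W, and Y each carry an aromatic ring on the side chain.
Matching residues: Phe7, Phe10, Phe12, Trp24, Phe28.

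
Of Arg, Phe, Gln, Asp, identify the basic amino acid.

Arg

Lysine (K), arginine (R), and histidine (H) have basic, nitrogen-containing side chains.
Of the listed options, only Arg belongs to this group.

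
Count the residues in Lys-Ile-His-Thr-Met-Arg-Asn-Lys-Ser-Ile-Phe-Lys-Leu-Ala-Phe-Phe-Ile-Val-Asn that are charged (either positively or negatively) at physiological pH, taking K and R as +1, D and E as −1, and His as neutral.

4

Charged side chains at pH ~7.4: K, R (positive); D, E (negative).
Matching residues: Lys1, Arg6, Lys8, Lys12.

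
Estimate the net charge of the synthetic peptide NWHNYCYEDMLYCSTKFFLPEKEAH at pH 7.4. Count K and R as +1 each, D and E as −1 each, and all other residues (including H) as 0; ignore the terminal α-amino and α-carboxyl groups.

Positive (K, R): K16, K22 → +2.
Negative (D, E): E8, D9, E21, E23 → −4.
Net charge = (+2) + (−4) = −2.

-2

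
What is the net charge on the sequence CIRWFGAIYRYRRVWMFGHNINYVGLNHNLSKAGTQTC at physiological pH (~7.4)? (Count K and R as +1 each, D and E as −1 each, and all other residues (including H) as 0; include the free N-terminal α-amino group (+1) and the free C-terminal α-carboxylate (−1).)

+5

Positive (K, R): R3, R10, R12, R13, K32 → +5.
Negative (D, E): none → −0.
The N-terminus (+1) and C-terminus (−1) cancel.
Net charge = (+5) + (−0) = +5.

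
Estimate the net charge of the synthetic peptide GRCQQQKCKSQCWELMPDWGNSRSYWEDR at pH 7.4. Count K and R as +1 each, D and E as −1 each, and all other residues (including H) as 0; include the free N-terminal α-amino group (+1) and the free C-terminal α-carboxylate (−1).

Positive (K, R): R2, K7, K9, R23, R29 → +5.
Negative (D, E): E14, D18, E27, D28 → −4.
The N-terminus (+1) and C-terminus (−1) cancel.
Net charge = (+5) + (−4) = +1.

+1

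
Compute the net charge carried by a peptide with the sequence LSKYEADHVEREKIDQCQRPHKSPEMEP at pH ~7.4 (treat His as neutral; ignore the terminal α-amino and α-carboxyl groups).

-2

At pH ~7.4 the Lys and Arg side chains are protonated (+1), the Asp and Glu side chains are deprotonated (−1), and with His taken as neutral all other side chains carry no charge.
Positive (K, R): K3, R11, K13, R19, K22 → +5.
Negative (D, E): E5, D7, E10, E12, D15, E25, E27 → −7.
Net charge = (+5) + (−7) = −2.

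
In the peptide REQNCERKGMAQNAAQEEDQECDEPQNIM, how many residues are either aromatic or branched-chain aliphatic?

1

Aromatic: F, W, Y. Branched-chain aliphatic: I, L, V.
Aromatic residues here: none (0).
Branched-chain aliphatic residues here: I28 (1).
The two groups share no amino acid, so total = 0 + 1 = 1.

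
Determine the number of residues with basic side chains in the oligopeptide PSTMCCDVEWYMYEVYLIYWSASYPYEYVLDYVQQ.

Lysine (K), arginine (R), and histidine (H) have basic, nitrogen-containing side chains.
None of the 35 residues belong to this group.

0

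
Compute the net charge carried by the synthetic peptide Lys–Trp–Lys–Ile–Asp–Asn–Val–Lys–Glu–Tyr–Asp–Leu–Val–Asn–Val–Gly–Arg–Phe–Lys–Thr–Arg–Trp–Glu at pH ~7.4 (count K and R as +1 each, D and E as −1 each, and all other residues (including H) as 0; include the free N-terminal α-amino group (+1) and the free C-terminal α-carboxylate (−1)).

Positive (K, R): Lys1, Lys3, Lys8, Arg17, Lys19, Arg21 → +6.
Negative (D, E): Asp5, Glu9, Asp11, Glu23 → −4.
The N-terminus (+1) and C-terminus (−1) cancel.
Net charge = (+6) + (−4) = +2.

+2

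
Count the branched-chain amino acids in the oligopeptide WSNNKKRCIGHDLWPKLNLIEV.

6

V, L, and I make up the branched-chain aliphatic group.
Matching residues: I9, L13, L17, L19, I20, V22.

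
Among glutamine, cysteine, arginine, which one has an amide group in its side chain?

glutamine

The amide-side-chain residues are Asn (N) and Gln (Q).
Of the listed options, only glutamine belongs to this group.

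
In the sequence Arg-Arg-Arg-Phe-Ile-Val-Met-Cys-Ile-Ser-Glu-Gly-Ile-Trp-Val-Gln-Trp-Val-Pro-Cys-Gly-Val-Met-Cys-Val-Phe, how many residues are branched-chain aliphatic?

8

The BCAAs are Val, Leu, and Ile — aliphatic side chains with a branch point.
Matching residues: Ile5, Val6, Ile9, Ile13, Val15, Val18, Val22, Val25.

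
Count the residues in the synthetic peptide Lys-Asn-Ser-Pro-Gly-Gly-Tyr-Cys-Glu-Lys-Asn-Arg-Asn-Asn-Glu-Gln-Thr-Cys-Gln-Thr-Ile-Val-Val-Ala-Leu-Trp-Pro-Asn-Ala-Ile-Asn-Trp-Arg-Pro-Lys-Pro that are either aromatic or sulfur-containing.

Aromatic: F, W, Y. Sulfur-containing: C, M.
Aromatic residues here: Tyr7, Trp26, Trp32 (3).
Sulfur-containing residues here: Cys8, Cys18 (2).
The two groups share no amino acid, so total = 3 + 2 = 5.

5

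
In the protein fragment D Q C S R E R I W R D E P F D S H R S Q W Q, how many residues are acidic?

5

Aspartate (D) and glutamate (E) have carboxylic-acid side chains and are the acidic amino acids.
Matching residues: D1, E6, D11, E12, D15.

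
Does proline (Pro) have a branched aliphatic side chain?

No

Valine (V), leucine (L), and isoleucine (I) are the branched-chain amino acids.
Proline is not in this group.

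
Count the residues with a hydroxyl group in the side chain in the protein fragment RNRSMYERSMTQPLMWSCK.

Serine (S), threonine (T), and tyrosine (Y) each carry a hydroxyl group on the side chain.
Matching residues: S4, Y6, S9, T11, S17.

5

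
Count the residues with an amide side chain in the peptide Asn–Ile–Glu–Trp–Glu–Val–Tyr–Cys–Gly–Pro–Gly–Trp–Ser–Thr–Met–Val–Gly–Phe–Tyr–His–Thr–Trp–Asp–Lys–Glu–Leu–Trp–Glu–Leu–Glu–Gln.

Asparagine (N) and glutamine (Q) have uncharged amide side chains.
Matching residues: Asn1, Gln31.

2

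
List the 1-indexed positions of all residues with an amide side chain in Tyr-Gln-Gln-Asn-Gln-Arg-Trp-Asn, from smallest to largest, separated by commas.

Asparagine (N) and glutamine (Q) have uncharged amide side chains.
Matching residues: Gln2, Gln3, Asn4, Gln5, Asn8.

2, 3, 4, 5, 8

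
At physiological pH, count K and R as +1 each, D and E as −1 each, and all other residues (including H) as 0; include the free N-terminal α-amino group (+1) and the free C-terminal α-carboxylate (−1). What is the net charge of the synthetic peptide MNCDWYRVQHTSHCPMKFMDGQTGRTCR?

+2

Positive (K, R): R7, K17, R25, R28 → +4.
Negative (D, E): D4, D20 → −2.
The N-terminus (+1) and C-terminus (−1) cancel.
Net charge = (+4) + (−2) = +2.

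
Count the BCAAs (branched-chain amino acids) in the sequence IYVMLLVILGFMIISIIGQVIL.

14

The BCAAs are Val, Leu, and Ile — aliphatic side chains with a branch point.
Matching residues: I1, V3, L5, L6, V7, I8, L9, I13, I14, I16, I17, V20, I21, L22.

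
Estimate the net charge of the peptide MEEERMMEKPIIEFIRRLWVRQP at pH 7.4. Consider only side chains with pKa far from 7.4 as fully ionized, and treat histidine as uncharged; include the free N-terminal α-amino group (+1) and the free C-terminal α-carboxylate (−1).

0

The side chains ionized at physiological pH are Lys/Arg (+1) and Asp/Glu (−1); with His treated as neutral, nothing else contributes.
Positive (K, R): R5, K9, R16, R17, R21 → +5.
Negative (D, E): E2, E3, E4, E8, E13 → −5.
The N-terminus (+1) and C-terminus (−1) cancel.
Net charge = (+5) + (−5) = 0.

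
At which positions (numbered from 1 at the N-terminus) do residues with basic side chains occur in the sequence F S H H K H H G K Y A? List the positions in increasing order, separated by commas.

Lysine (K), arginine (R), and histidine (H) have basic, nitrogen-containing side chains.
Matching residues: H3, H4, K5, H6, H7, K9.

3, 4, 5, 6, 7, 9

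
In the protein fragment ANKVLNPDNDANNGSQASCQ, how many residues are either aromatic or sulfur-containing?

Aromatic: F, W, Y. Sulfur-containing: C, M.
Aromatic residues here: none (0).
Sulfur-containing residues here: C19 (1).
The two groups share no amino acid, so total = 0 + 1 = 1.

1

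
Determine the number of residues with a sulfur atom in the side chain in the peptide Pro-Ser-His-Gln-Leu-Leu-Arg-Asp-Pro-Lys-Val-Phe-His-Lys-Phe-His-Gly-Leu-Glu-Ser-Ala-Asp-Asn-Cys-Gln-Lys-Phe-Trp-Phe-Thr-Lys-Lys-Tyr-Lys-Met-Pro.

2

The sulfur-bearing residues are cysteine (–SH) and methionine (–S–CH₃).
Matching residues: Cys24, Met35.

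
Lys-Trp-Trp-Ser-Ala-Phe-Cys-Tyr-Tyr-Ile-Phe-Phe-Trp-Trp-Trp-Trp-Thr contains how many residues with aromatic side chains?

11

Phenylalanine (F), tryptophan (W), and tyrosine (Y) have aromatic ring side chains.
Matching residues: Trp2, Trp3, Phe6, Tyr8, Tyr9, Phe11, Phe12, Trp13, Trp14, Trp15, Trp16.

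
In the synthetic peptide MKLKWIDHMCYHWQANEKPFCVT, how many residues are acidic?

2

Aspartate (D) and glutamate (E) have carboxylic-acid side chains and are the acidic amino acids.
Matching residues: D7, E17.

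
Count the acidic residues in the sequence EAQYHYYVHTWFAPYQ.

1

Aspartate (D) and glutamate (E) have carboxylic-acid side chains and are the acidic amino acids.
Matching residues: E1.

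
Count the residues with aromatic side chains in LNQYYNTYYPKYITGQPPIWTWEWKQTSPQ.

The aromatic amino acids are Phe (F, benzyl), Trp (W, indole), and Tyr (Y, phenol).
Matching residues: Y4, Y5, Y8, Y9, Y12, W20, W22, W24.

8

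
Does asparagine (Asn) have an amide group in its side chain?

Only N (asparagine) and Q (glutamine) carry a side-chain carboxamide.
Asparagine is in this group.

Yes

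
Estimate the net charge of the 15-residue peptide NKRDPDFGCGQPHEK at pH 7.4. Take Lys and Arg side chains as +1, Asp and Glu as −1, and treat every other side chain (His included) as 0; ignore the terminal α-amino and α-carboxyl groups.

Positive (K, R): K2, R3, K15 → +3.
Negative (D, E): D4, D6, E14 → −3.
Net charge = (+3) + (−3) = 0.

0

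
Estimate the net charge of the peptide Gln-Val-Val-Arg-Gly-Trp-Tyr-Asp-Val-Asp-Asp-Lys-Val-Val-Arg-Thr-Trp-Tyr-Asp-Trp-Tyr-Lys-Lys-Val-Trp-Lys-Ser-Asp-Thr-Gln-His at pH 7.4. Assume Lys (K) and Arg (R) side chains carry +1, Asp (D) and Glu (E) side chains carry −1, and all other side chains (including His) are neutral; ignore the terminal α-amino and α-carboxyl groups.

+1

Positive (K, R): Arg4, Lys12, Arg15, Lys22, Lys23, Lys26 → +6.
Negative (D, E): Asp8, Asp10, Asp11, Asp19, Asp28 → −5.
Net charge = (+6) + (−5) = +1.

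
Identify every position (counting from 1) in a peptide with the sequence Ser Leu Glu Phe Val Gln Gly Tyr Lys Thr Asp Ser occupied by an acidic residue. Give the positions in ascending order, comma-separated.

3, 11

Only D (aspartate) and E (glutamate) carry a side-chain carboxylic acid.
Matching residues: Glu3, Asp11.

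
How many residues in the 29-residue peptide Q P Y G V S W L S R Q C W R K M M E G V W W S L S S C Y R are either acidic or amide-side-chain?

Acidic: D, E. Amide-side-chain: N, Q.
Acidic residues here: E18 (1).
Amide-side-chain residues here: Q1, Q11 (2).
The two groups share no amino acid, so total = 1 + 2 = 3.

3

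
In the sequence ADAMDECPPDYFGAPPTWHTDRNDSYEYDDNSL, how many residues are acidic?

9

Only D (aspartate) and E (glutamate) carry a side-chain carboxylic acid.
Matching residues: D2, D5, E6, D10, D21, D24, E27, D29, D30.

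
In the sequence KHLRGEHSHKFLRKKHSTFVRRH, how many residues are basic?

13

The basic amino acids are Lys (K), Arg (R), and His (H).
Matching residues: K1, H2, R4, H7, H9, K10, R13, K14, K15, H16, R21, R22, H23.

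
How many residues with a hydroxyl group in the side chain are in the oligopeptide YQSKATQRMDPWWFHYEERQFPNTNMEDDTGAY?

7

S, T, and Y are the three residues with a side-chain hydroxyl.
Matching residues: Y1, S3, T6, Y16, T24, T30, Y33.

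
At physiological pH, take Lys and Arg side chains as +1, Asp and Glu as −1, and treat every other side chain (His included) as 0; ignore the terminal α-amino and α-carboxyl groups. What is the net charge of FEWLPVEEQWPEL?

-4

Positive (K, R): none → +0.
Negative (D, E): E2, E7, E8, E12 → −4.
Net charge = (+0) + (−4) = −4.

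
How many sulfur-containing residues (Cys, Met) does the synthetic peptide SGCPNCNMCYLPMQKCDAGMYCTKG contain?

Matching residues: C3, C6, M8, C9, M13, C16, M20, C22.

8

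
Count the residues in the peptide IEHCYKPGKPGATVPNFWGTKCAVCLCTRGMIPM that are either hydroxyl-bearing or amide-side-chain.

Hydroxyl-bearing: S, T, Y. Amide-side-chain: N, Q.
Hydroxyl-bearing residues here: Y5, T13, T20, T28 (4).
Amide-side-chain residues here: N16 (1).
The two groups share no amino acid, so total = 4 + 1 = 5.

5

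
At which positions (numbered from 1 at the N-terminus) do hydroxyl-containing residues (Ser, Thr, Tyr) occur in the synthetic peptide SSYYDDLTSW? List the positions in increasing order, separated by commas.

Matching residues: S1, S2, Y3, Y4, T8, S9.

1, 2, 3, 4, 8, 9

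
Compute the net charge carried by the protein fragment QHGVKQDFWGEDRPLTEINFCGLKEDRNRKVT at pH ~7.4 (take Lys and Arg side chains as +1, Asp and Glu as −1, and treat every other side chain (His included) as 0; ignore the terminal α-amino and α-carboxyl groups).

Positive (K, R): K5, R13, K24, R27, R29, K30 → +6.
Negative (D, E): D7, E11, D12, E17, E25, D26 → −6.
Net charge = (+6) + (−6) = 0.

0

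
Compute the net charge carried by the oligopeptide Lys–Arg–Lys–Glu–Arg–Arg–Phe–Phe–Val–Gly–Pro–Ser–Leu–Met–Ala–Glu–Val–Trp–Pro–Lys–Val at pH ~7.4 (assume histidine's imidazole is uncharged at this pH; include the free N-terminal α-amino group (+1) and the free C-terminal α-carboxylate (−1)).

+4

At pH ~7.4 the Lys and Arg side chains are protonated (+1), the Asp and Glu side chains are deprotonated (−1), and with His taken as neutral all other side chains carry no charge.
Positive (K, R): Lys1, Arg2, Lys3, Arg5, Arg6, Lys20 → +6.
Negative (D, E): Glu4, Glu16 → −2.
The N-terminus (+1) and C-terminus (−1) cancel.
Net charge = (+6) + (−2) = +4.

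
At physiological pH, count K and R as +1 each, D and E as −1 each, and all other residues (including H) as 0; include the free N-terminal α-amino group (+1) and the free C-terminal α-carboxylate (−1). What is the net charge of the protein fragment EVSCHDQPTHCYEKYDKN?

-2

Positive (K, R): K14, K17 → +2.
Negative (D, E): E1, D6, E13, D16 → −4.
The N-terminus (+1) and C-terminus (−1) cancel.
Net charge = (+2) + (−4) = −2.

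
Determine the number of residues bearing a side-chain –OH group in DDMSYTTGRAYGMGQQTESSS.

S, T, and Y are the three residues with a side-chain hydroxyl.
Matching residues: S4, Y5, T6, T7, Y11, T17, S19, S20, S21.

9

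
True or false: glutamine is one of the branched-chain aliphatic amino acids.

False

V, L, and I make up the branched-chain aliphatic group.
Glutamine is not in this group.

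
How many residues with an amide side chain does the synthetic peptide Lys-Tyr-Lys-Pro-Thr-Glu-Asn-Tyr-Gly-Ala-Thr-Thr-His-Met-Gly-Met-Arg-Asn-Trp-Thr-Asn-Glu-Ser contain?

3

Asparagine (N) and glutamine (Q) have uncharged amide side chains.
Matching residues: Asn7, Asn18, Asn21.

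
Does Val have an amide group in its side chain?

No

The amide-side-chain residues are Asn (N) and Gln (Q).
Valine is not in this group.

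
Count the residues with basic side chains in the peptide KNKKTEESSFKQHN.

The basic amino acids are Lys (K), Arg (R), and His (H).
Matching residues: K1, K3, K4, K11, H13.

5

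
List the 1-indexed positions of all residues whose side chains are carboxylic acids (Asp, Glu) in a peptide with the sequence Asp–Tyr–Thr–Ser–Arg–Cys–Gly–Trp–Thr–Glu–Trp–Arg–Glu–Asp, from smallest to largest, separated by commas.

1, 10, 13, 14

Matching residues: Asp1, Glu10, Glu13, Asp14.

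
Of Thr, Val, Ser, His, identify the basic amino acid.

K, R, and H are the three residues with basic side chains (ε-amine, guanidinium, and imidazole respectively).
Of the listed options, only His belongs to this group.

His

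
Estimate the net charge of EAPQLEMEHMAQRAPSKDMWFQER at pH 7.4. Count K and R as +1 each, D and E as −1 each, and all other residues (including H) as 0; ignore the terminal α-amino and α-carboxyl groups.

Positive (K, R): R13, K17, R24 → +3.
Negative (D, E): E1, E6, E8, D18, E23 → −5.
Net charge = (+3) + (−5) = −2.

-2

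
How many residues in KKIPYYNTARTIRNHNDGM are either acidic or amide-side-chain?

4

Acidic: D, E. Amide-side-chain: N, Q.
Acidic residues here: D17 (1).
Amide-side-chain residues here: N7, N14, N16 (3).
The two groups share no amino acid, so total = 1 + 3 = 4.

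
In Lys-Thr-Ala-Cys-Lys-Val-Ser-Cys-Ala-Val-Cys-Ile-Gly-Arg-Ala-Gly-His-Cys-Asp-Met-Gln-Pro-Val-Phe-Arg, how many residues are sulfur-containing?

5

Only Cys (C) and Met (M) have a sulfur atom in the side chain.
Matching residues: Cys4, Cys8, Cys11, Cys18, Met20.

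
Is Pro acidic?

No

The acidic residues are Asp (D) and Glu (E), whose side chains end in a carboxylate group.
Proline is not in this group.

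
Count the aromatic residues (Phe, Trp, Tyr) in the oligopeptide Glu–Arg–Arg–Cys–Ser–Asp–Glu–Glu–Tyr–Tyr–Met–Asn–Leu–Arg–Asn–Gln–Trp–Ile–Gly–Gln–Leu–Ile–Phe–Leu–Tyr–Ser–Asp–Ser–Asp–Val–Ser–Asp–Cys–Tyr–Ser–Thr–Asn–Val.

Matching residues: Tyr9, Tyr10, Trp17, Phe23, Tyr25, Tyr34.

6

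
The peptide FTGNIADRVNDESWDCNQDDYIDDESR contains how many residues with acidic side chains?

9

The acidic residues are Asp (D) and Glu (E), whose side chains end in a carboxylate group.
Matching residues: D7, D11, E12, D15, D19, D20, D23, D24, E25.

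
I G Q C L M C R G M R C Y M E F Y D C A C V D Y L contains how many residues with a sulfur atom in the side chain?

Only Cys (C) and Met (M) have a sulfur atom in the side chain.
Matching residues: C4, M6, C7, M10, C12, M14, C19, C21.

8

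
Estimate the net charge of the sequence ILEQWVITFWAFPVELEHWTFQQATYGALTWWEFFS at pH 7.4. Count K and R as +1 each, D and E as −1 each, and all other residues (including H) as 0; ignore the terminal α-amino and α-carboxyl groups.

Positive (K, R): none → +0.
Negative (D, E): E3, E15, E17, E33 → −4.
Net charge = (+0) + (−4) = −4.

-4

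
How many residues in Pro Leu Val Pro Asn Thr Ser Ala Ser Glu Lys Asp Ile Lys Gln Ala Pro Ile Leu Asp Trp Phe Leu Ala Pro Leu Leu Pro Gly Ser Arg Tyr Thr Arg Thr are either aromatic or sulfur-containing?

3

Aromatic: F, W, Y. Sulfur-containing: C, M.
Aromatic residues here: Trp21, Phe22, Tyr32 (3).
Sulfur-containing residues here: none (0).
The two groups share no amino acid, so total = 3 + 0 = 3.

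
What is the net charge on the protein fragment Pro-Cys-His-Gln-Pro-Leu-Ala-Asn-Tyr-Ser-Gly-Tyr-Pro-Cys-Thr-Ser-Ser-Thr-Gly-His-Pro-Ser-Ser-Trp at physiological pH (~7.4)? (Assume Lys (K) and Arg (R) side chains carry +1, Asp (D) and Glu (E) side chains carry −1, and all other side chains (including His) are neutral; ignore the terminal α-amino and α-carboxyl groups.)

0

Positive (K, R): none → +0.
Negative (D, E): none → −0.
Net charge = (+0) + (−0) = 0.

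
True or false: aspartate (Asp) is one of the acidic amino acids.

The acidic residues are Asp (D) and Glu (E), whose side chains end in a carboxylate group.
Aspartate is in this group.

True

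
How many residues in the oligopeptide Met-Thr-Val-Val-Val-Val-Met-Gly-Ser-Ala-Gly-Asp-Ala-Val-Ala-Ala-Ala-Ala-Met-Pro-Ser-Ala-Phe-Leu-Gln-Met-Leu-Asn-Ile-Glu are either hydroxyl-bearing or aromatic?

4

Hydroxyl-bearing: S, T, Y. Aromatic: F, W, Y.
Hydroxyl-bearing residues here: Thr2, Ser9, Ser21 (3).
Aromatic residues here: Phe23 (1).
(Y belongs to both groups, but none appear in this sequence.) Total = 3 + 1 = 4.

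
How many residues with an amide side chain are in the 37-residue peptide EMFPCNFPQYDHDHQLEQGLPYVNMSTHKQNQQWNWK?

Asparagine (N) and glutamine (Q) have uncharged amide side chains.
Matching residues: N6, Q9, Q15, Q18, N24, Q30, N31, Q32, Q33, N35.

10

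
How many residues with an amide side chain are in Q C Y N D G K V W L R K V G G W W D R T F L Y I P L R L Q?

The amide-side-chain residues are Asn (N) and Gln (Q).
Matching residues: Q1, N4, Q29.

3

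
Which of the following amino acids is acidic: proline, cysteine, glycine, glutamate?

glutamate

The acidic residues are Asp (D) and Glu (E), whose side chains end in a carboxylate group.
Of the listed options, only glutamate belongs to this group.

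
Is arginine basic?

K, R, and H are the three residues with basic side chains (ε-amine, guanidinium, and imidazole respectively).
Arginine is in this group.

Yes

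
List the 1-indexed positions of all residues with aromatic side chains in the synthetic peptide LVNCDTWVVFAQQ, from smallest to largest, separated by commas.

7, 10

Phenylalanine (F), tryptophan (W), and tyrosine (Y) have aromatic ring side chains.
Matching residues: W7, F10.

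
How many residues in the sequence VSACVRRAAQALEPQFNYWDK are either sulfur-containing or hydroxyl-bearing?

3

Sulfur-containing: C, M. Hydroxyl-bearing: S, T, Y.
Sulfur-containing residues here: C4 (1).
Hydroxyl-bearing residues here: S2, Y18 (2).
The two groups share no amino acid, so total = 1 + 2 = 3.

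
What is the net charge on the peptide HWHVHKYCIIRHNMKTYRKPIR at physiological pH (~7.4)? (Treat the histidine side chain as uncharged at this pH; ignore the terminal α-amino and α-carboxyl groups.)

Near pH 7.4, K and R contribute +1 each, D and E contribute −1 each, and every other side chain (His included, as stated) is uncharged.
Positive (K, R): K6, R11, K15, R18, K19, R22 → +6.
Negative (D, E): none → −0.
Net charge = (+6) + (−0) = +6.

+6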